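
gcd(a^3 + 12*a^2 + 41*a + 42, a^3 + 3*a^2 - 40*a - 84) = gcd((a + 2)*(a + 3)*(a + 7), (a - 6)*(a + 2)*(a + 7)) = a^2 + 9*a + 14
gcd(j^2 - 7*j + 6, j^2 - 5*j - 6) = j - 6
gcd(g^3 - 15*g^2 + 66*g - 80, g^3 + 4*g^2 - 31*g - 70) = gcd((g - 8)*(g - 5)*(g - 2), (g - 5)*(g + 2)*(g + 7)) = g - 5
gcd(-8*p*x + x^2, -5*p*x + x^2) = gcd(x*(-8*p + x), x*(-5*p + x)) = x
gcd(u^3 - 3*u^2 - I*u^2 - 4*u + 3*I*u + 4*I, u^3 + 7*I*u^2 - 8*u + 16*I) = u - I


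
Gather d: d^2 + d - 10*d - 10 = d^2 - 9*d - 10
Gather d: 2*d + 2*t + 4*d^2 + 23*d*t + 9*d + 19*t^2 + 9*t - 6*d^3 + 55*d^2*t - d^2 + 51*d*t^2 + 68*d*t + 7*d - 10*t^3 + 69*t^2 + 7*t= -6*d^3 + d^2*(55*t + 3) + d*(51*t^2 + 91*t + 18) - 10*t^3 + 88*t^2 + 18*t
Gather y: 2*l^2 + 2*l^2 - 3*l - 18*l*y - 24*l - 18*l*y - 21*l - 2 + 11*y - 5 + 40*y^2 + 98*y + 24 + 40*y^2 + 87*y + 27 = 4*l^2 - 48*l + 80*y^2 + y*(196 - 36*l) + 44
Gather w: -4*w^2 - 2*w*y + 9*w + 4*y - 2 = -4*w^2 + w*(9 - 2*y) + 4*y - 2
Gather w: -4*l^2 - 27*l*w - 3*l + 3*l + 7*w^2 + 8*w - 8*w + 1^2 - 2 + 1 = -4*l^2 - 27*l*w + 7*w^2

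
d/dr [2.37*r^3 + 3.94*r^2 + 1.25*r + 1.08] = 7.11*r^2 + 7.88*r + 1.25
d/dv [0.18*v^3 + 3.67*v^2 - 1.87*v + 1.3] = 0.54*v^2 + 7.34*v - 1.87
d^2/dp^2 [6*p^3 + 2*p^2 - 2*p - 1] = 36*p + 4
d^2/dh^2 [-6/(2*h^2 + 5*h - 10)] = 12*(4*h^2 + 10*h - (4*h + 5)^2 - 20)/(2*h^2 + 5*h - 10)^3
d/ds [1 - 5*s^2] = -10*s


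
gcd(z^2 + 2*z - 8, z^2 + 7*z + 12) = z + 4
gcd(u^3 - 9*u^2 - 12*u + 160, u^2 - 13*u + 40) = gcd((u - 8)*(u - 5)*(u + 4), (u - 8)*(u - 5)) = u^2 - 13*u + 40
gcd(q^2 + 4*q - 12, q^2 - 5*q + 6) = q - 2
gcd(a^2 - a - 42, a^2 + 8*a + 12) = a + 6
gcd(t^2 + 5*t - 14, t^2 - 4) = t - 2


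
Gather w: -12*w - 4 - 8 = -12*w - 12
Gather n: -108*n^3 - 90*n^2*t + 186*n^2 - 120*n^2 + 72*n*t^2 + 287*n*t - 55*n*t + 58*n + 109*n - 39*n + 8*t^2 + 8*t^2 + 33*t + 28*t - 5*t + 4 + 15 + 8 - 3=-108*n^3 + n^2*(66 - 90*t) + n*(72*t^2 + 232*t + 128) + 16*t^2 + 56*t + 24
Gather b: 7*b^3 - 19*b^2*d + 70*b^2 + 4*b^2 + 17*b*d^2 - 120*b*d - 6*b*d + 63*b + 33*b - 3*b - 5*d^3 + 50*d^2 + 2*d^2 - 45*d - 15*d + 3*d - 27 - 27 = 7*b^3 + b^2*(74 - 19*d) + b*(17*d^2 - 126*d + 93) - 5*d^3 + 52*d^2 - 57*d - 54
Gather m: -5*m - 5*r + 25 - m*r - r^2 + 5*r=m*(-r - 5) - r^2 + 25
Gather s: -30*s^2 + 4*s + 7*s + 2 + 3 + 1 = -30*s^2 + 11*s + 6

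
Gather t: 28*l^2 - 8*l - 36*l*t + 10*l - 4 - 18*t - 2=28*l^2 + 2*l + t*(-36*l - 18) - 6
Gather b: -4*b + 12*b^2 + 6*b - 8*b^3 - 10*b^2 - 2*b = -8*b^3 + 2*b^2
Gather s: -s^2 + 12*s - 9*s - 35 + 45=-s^2 + 3*s + 10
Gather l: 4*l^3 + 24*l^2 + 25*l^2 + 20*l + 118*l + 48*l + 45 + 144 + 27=4*l^3 + 49*l^2 + 186*l + 216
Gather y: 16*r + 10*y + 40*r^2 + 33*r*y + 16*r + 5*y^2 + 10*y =40*r^2 + 32*r + 5*y^2 + y*(33*r + 20)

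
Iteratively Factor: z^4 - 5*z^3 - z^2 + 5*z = (z + 1)*(z^3 - 6*z^2 + 5*z) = (z - 1)*(z + 1)*(z^2 - 5*z) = (z - 5)*(z - 1)*(z + 1)*(z)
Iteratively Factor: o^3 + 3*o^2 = (o)*(o^2 + 3*o) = o^2*(o + 3)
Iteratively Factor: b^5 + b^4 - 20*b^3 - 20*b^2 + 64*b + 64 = (b + 2)*(b^4 - b^3 - 18*b^2 + 16*b + 32) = (b - 2)*(b + 2)*(b^3 + b^2 - 16*b - 16) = (b - 2)*(b + 1)*(b + 2)*(b^2 - 16) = (b - 4)*(b - 2)*(b + 1)*(b + 2)*(b + 4)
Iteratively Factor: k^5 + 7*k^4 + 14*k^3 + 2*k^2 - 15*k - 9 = (k + 3)*(k^4 + 4*k^3 + 2*k^2 - 4*k - 3) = (k + 3)^2*(k^3 + k^2 - k - 1) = (k + 1)*(k + 3)^2*(k^2 - 1) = (k - 1)*(k + 1)*(k + 3)^2*(k + 1)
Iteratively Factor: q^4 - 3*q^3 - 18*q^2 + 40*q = (q - 2)*(q^3 - q^2 - 20*q) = q*(q - 2)*(q^2 - q - 20) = q*(q - 2)*(q + 4)*(q - 5)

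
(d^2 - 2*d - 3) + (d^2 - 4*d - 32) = 2*d^2 - 6*d - 35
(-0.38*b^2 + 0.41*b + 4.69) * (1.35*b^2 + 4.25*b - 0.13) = -0.513*b^4 - 1.0615*b^3 + 8.1234*b^2 + 19.8792*b - 0.6097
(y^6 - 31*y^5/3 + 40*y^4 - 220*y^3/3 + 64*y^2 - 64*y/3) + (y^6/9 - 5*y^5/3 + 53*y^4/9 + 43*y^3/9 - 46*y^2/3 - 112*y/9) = 10*y^6/9 - 12*y^5 + 413*y^4/9 - 617*y^3/9 + 146*y^2/3 - 304*y/9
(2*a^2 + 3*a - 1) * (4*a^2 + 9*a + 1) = 8*a^4 + 30*a^3 + 25*a^2 - 6*a - 1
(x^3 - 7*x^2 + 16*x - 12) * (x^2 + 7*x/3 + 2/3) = x^5 - 14*x^4/3 + x^3/3 + 62*x^2/3 - 52*x/3 - 8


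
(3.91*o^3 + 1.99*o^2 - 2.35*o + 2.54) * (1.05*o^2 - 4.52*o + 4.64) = 4.1055*o^5 - 15.5837*o^4 + 6.6801*o^3 + 22.5226*o^2 - 22.3848*o + 11.7856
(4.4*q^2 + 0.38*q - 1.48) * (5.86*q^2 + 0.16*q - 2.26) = 25.784*q^4 + 2.9308*q^3 - 18.556*q^2 - 1.0956*q + 3.3448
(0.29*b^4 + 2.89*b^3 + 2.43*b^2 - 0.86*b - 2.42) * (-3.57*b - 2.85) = -1.0353*b^5 - 11.1438*b^4 - 16.9116*b^3 - 3.8553*b^2 + 11.0904*b + 6.897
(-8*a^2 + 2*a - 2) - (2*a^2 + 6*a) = -10*a^2 - 4*a - 2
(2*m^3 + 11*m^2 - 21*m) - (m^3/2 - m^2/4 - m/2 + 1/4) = 3*m^3/2 + 45*m^2/4 - 41*m/2 - 1/4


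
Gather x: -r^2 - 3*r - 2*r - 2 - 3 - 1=-r^2 - 5*r - 6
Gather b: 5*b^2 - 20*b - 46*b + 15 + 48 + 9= 5*b^2 - 66*b + 72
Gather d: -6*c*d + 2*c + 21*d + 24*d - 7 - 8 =2*c + d*(45 - 6*c) - 15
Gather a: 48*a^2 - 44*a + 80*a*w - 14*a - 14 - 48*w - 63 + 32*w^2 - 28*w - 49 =48*a^2 + a*(80*w - 58) + 32*w^2 - 76*w - 126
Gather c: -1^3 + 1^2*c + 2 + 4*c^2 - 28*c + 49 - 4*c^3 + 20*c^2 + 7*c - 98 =-4*c^3 + 24*c^2 - 20*c - 48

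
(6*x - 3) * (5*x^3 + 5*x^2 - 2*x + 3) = 30*x^4 + 15*x^3 - 27*x^2 + 24*x - 9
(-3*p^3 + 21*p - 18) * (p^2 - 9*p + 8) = -3*p^5 + 27*p^4 - 3*p^3 - 207*p^2 + 330*p - 144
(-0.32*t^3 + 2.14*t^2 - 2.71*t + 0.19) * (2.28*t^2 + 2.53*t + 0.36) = -0.7296*t^5 + 4.0696*t^4 - 0.879799999999999*t^3 - 5.6527*t^2 - 0.4949*t + 0.0684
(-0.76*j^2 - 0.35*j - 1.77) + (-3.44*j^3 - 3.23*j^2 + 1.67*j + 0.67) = -3.44*j^3 - 3.99*j^2 + 1.32*j - 1.1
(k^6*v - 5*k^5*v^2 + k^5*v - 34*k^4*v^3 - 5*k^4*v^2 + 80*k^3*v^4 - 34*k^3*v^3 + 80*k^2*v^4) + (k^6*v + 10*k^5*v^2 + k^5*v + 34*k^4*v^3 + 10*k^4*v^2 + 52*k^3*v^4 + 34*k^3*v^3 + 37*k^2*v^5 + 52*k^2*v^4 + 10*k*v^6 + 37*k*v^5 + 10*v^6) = 2*k^6*v + 5*k^5*v^2 + 2*k^5*v + 5*k^4*v^2 + 132*k^3*v^4 + 37*k^2*v^5 + 132*k^2*v^4 + 10*k*v^6 + 37*k*v^5 + 10*v^6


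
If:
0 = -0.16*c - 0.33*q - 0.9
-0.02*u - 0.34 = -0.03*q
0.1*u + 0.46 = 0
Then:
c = -22.68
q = 8.27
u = -4.60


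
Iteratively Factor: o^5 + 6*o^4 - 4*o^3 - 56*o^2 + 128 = (o + 2)*(o^4 + 4*o^3 - 12*o^2 - 32*o + 64) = (o + 2)*(o + 4)*(o^3 - 12*o + 16) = (o - 2)*(o + 2)*(o + 4)*(o^2 + 2*o - 8) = (o - 2)*(o + 2)*(o + 4)^2*(o - 2)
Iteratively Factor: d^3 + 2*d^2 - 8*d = (d + 4)*(d^2 - 2*d) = d*(d + 4)*(d - 2)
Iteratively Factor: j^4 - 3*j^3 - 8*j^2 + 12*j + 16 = (j + 2)*(j^3 - 5*j^2 + 2*j + 8) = (j + 1)*(j + 2)*(j^2 - 6*j + 8) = (j - 2)*(j + 1)*(j + 2)*(j - 4)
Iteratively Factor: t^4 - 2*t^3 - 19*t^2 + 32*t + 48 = (t - 4)*(t^3 + 2*t^2 - 11*t - 12) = (t - 4)*(t - 3)*(t^2 + 5*t + 4) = (t - 4)*(t - 3)*(t + 4)*(t + 1)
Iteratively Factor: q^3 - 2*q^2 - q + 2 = (q + 1)*(q^2 - 3*q + 2) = (q - 1)*(q + 1)*(q - 2)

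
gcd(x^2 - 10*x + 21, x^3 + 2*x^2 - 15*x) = x - 3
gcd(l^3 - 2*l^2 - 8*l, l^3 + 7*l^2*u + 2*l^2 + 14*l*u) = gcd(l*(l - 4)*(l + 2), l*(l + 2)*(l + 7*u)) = l^2 + 2*l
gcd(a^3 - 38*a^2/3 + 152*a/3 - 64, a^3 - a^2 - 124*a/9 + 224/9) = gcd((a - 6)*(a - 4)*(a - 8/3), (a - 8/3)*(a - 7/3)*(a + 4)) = a - 8/3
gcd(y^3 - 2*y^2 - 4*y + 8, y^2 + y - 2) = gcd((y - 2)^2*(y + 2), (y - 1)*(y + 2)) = y + 2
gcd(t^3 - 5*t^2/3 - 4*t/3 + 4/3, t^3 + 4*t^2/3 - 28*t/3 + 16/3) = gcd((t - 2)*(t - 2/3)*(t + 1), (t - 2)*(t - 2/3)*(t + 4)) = t^2 - 8*t/3 + 4/3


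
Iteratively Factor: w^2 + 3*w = (w)*(w + 3)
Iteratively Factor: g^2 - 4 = (g + 2)*(g - 2)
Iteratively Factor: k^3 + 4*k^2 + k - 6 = (k + 3)*(k^2 + k - 2) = (k + 2)*(k + 3)*(k - 1)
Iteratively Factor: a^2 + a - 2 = (a + 2)*(a - 1)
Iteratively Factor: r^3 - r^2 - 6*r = (r + 2)*(r^2 - 3*r) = r*(r + 2)*(r - 3)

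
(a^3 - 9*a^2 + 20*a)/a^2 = a - 9 + 20/a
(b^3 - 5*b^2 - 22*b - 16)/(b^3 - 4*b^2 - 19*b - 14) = (b - 8)/(b - 7)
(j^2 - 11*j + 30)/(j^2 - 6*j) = (j - 5)/j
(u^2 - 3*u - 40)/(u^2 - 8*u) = (u + 5)/u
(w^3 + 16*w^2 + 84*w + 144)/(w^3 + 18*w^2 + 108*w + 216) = (w + 4)/(w + 6)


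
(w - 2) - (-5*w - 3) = 6*w + 1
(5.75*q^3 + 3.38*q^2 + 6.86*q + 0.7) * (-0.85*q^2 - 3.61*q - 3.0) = -4.8875*q^5 - 23.6305*q^4 - 35.2828*q^3 - 35.4996*q^2 - 23.107*q - 2.1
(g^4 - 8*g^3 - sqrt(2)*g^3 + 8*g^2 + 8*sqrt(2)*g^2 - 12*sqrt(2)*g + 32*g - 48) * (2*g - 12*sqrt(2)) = 2*g^5 - 14*sqrt(2)*g^4 - 16*g^4 + 40*g^3 + 112*sqrt(2)*g^3 - 120*sqrt(2)*g^2 - 128*g^2 - 384*sqrt(2)*g + 192*g + 576*sqrt(2)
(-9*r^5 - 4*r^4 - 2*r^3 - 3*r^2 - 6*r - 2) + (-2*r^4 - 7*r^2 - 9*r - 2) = -9*r^5 - 6*r^4 - 2*r^3 - 10*r^2 - 15*r - 4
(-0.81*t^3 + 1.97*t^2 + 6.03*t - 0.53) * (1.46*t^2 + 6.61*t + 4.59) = -1.1826*t^5 - 2.4779*t^4 + 18.1076*t^3 + 48.1268*t^2 + 24.1744*t - 2.4327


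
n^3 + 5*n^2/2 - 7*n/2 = n*(n - 1)*(n + 7/2)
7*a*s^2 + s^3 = s^2*(7*a + s)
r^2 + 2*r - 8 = (r - 2)*(r + 4)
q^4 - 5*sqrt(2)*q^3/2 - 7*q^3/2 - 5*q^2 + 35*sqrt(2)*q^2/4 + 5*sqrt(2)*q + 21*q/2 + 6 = (q - 4)*(q + 1/2)*(q - 3*sqrt(2))*(q + sqrt(2)/2)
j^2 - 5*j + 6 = (j - 3)*(j - 2)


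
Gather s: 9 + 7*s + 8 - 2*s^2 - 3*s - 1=-2*s^2 + 4*s + 16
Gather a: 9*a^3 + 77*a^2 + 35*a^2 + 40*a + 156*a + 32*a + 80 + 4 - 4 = 9*a^3 + 112*a^2 + 228*a + 80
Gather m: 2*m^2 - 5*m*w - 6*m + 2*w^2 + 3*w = 2*m^2 + m*(-5*w - 6) + 2*w^2 + 3*w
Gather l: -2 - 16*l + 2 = -16*l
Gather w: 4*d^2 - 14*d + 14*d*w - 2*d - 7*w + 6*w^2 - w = 4*d^2 - 16*d + 6*w^2 + w*(14*d - 8)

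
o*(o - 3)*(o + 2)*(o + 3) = o^4 + 2*o^3 - 9*o^2 - 18*o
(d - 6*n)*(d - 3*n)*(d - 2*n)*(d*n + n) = d^4*n - 11*d^3*n^2 + d^3*n + 36*d^2*n^3 - 11*d^2*n^2 - 36*d*n^4 + 36*d*n^3 - 36*n^4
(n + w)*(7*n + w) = 7*n^2 + 8*n*w + w^2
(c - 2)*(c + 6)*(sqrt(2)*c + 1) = sqrt(2)*c^3 + c^2 + 4*sqrt(2)*c^2 - 12*sqrt(2)*c + 4*c - 12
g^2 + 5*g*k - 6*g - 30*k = (g - 6)*(g + 5*k)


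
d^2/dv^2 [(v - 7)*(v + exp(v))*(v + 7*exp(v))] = 8*v^2*exp(v) + 28*v*exp(2*v) - 24*v*exp(v) + 6*v - 168*exp(2*v) - 96*exp(v) - 14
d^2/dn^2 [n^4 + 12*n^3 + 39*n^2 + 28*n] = 12*n^2 + 72*n + 78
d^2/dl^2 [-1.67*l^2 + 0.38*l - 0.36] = -3.34000000000000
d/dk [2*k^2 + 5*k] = 4*k + 5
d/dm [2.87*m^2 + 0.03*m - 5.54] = 5.74*m + 0.03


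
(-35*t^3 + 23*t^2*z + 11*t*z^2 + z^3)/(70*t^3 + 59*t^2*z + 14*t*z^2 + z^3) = (-t + z)/(2*t + z)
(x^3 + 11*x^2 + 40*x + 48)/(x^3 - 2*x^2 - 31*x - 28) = (x^2 + 7*x + 12)/(x^2 - 6*x - 7)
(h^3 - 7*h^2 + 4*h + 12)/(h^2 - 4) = (h^2 - 5*h - 6)/(h + 2)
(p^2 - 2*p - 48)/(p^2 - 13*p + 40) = (p + 6)/(p - 5)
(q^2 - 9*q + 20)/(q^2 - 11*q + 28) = (q - 5)/(q - 7)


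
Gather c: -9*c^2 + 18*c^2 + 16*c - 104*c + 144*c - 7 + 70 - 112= 9*c^2 + 56*c - 49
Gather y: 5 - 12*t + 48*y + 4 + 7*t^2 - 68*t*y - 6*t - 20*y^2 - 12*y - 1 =7*t^2 - 18*t - 20*y^2 + y*(36 - 68*t) + 8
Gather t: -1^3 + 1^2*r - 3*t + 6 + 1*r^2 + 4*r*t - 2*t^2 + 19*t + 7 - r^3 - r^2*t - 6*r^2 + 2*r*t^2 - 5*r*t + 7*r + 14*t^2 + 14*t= -r^3 - 5*r^2 + 8*r + t^2*(2*r + 12) + t*(-r^2 - r + 30) + 12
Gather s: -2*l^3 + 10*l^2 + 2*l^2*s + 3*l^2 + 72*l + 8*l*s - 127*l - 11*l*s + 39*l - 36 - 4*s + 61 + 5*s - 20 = -2*l^3 + 13*l^2 - 16*l + s*(2*l^2 - 3*l + 1) + 5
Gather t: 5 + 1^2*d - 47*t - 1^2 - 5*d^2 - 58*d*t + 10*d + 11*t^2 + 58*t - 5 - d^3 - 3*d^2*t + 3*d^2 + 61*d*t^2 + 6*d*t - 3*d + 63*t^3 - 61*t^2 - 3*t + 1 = -d^3 - 2*d^2 + 8*d + 63*t^3 + t^2*(61*d - 50) + t*(-3*d^2 - 52*d + 8)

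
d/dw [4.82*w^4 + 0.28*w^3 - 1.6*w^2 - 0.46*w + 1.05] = 19.28*w^3 + 0.84*w^2 - 3.2*w - 0.46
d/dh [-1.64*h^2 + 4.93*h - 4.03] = 4.93 - 3.28*h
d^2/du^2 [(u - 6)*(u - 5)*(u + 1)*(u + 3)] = 12*u^2 - 42*u - 22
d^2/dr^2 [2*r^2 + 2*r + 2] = 4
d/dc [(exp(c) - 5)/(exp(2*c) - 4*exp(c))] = (-exp(2*c) + 10*exp(c) - 20)*exp(-c)/(exp(2*c) - 8*exp(c) + 16)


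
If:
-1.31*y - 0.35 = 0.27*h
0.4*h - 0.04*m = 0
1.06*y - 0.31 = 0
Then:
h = -2.72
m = -27.15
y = 0.29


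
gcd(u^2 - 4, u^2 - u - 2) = u - 2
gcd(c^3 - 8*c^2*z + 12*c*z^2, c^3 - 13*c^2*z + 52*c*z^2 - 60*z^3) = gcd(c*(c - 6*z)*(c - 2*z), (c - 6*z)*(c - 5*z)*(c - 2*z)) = c^2 - 8*c*z + 12*z^2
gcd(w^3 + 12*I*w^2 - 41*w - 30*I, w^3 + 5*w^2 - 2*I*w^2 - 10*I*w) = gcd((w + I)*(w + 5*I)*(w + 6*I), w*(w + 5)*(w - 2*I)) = 1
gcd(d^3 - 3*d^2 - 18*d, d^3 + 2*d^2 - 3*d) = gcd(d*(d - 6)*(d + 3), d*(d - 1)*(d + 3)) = d^2 + 3*d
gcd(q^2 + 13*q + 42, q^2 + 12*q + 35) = q + 7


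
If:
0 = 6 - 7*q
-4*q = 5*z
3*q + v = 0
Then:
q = 6/7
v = -18/7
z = -24/35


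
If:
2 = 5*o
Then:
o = 2/5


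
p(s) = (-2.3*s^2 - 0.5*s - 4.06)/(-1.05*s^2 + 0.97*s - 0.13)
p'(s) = (-4.6*s - 0.5)/(-1.05*s^2 + 0.97*s - 0.13) + (2.1*s - 0.97)*(-2.3*s^2 - 0.5*s - 4.06)/(-1.05*s^2 + 0.97*s - 0.13)^2 = (-2.756*s^2 - 7.928*s + 4.0032)/(1.1025*s^4 - 2.037*s^3 + 1.2139*s^2 - 0.2522*s + 0.0169)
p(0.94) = 44.95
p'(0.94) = -276.13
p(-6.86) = 1.94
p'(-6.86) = -0.02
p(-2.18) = 1.92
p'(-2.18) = 0.16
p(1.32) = 12.85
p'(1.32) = -24.42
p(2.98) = 3.96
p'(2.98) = -1.02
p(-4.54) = 1.88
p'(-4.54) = -0.02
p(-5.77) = 1.91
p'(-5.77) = -0.03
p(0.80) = 228.15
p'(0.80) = -6069.59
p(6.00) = 2.80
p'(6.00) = -0.14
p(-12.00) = 2.02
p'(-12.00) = -0.01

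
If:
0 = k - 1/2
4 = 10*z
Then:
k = 1/2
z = 2/5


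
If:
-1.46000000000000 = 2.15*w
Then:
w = -0.68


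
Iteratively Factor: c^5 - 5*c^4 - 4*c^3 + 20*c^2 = (c - 2)*(c^4 - 3*c^3 - 10*c^2) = c*(c - 2)*(c^3 - 3*c^2 - 10*c) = c^2*(c - 2)*(c^2 - 3*c - 10) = c^2*(c - 2)*(c + 2)*(c - 5)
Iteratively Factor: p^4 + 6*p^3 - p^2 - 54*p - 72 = (p + 2)*(p^3 + 4*p^2 - 9*p - 36) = (p + 2)*(p + 4)*(p^2 - 9) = (p - 3)*(p + 2)*(p + 4)*(p + 3)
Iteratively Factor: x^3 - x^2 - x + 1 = (x - 1)*(x^2 - 1) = (x - 1)*(x + 1)*(x - 1)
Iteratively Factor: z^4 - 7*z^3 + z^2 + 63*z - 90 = (z - 5)*(z^3 - 2*z^2 - 9*z + 18) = (z - 5)*(z - 2)*(z^2 - 9) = (z - 5)*(z - 3)*(z - 2)*(z + 3)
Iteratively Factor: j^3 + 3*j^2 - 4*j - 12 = (j + 3)*(j^2 - 4) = (j - 2)*(j + 3)*(j + 2)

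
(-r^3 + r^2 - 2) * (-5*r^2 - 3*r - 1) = 5*r^5 - 2*r^4 - 2*r^3 + 9*r^2 + 6*r + 2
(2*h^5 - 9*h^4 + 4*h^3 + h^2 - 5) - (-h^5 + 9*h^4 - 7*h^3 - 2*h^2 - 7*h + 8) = 3*h^5 - 18*h^4 + 11*h^3 + 3*h^2 + 7*h - 13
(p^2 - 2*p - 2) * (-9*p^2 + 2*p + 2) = -9*p^4 + 20*p^3 + 16*p^2 - 8*p - 4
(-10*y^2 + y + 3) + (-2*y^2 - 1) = -12*y^2 + y + 2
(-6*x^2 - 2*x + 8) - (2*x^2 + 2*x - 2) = -8*x^2 - 4*x + 10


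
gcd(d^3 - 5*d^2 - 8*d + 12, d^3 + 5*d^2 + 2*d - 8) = d^2 + d - 2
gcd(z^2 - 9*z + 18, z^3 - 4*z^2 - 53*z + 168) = z - 3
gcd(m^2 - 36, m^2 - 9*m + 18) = m - 6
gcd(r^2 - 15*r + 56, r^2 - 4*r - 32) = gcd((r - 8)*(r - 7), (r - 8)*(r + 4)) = r - 8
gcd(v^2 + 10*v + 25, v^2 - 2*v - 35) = v + 5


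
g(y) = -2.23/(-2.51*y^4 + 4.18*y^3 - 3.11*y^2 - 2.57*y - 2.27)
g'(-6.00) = 0.00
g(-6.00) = 0.00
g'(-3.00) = 0.01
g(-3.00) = 0.01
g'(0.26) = -0.82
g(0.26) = 0.72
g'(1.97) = -0.15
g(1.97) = 0.09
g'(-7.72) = 0.00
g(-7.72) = 0.00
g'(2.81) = -0.03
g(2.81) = 0.02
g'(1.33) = -0.32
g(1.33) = 0.24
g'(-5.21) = 0.00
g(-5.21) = 0.00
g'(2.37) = -0.07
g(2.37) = 0.05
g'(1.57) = -0.27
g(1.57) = 0.17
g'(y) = -2.23*(10.04*y^3 - 12.54*y^2 + 6.22*y + 2.57)/(-2.51*y^4 + 4.18*y^3 - 3.11*y^2 - 2.57*y - 2.27)^2 = (-22.3892*y^3 + 27.9642*y^2 - 13.8706*y - 5.7311)/(2.51*y^4 - 4.18*y^3 + 3.11*y^2 + 2.57*y + 2.27)^2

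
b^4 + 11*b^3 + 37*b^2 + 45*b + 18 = (b + 1)^2*(b + 3)*(b + 6)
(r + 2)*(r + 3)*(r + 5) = r^3 + 10*r^2 + 31*r + 30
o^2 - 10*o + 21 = (o - 7)*(o - 3)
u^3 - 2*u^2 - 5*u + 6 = (u - 3)*(u - 1)*(u + 2)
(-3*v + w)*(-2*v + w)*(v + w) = 6*v^3 + v^2*w - 4*v*w^2 + w^3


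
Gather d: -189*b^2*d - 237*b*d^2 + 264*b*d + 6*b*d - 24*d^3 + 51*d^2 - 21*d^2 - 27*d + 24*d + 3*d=-24*d^3 + d^2*(30 - 237*b) + d*(-189*b^2 + 270*b)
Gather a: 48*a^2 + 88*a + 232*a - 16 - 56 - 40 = 48*a^2 + 320*a - 112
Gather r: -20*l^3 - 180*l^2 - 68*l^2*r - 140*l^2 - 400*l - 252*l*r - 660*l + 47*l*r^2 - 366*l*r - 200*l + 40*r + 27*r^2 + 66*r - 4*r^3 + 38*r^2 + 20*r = -20*l^3 - 320*l^2 - 1260*l - 4*r^3 + r^2*(47*l + 65) + r*(-68*l^2 - 618*l + 126)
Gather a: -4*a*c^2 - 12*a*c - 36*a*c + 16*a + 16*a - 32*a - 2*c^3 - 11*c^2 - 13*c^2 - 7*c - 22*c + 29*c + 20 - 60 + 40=a*(-4*c^2 - 48*c) - 2*c^3 - 24*c^2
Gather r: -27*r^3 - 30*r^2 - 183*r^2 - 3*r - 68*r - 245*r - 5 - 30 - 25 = -27*r^3 - 213*r^2 - 316*r - 60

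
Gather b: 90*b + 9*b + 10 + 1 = 99*b + 11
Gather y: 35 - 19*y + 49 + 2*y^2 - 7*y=2*y^2 - 26*y + 84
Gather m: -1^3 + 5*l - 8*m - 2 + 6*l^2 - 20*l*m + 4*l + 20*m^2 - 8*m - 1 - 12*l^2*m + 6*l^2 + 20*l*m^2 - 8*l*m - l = 12*l^2 + 8*l + m^2*(20*l + 20) + m*(-12*l^2 - 28*l - 16) - 4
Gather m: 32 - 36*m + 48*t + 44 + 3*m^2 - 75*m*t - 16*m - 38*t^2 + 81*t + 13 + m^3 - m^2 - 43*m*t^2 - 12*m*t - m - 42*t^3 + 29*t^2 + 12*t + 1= m^3 + 2*m^2 + m*(-43*t^2 - 87*t - 53) - 42*t^3 - 9*t^2 + 141*t + 90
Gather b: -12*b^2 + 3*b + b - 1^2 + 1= -12*b^2 + 4*b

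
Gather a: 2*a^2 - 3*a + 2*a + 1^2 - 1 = 2*a^2 - a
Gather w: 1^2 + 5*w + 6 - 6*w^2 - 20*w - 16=-6*w^2 - 15*w - 9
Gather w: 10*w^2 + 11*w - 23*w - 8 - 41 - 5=10*w^2 - 12*w - 54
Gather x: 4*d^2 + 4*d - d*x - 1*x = 4*d^2 + 4*d + x*(-d - 1)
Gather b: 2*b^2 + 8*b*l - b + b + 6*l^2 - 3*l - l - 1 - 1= 2*b^2 + 8*b*l + 6*l^2 - 4*l - 2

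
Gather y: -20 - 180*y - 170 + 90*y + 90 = -90*y - 100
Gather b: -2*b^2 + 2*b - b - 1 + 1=-2*b^2 + b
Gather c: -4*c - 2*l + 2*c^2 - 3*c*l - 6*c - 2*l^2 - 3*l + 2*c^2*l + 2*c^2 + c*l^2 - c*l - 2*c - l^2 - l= c^2*(2*l + 4) + c*(l^2 - 4*l - 12) - 3*l^2 - 6*l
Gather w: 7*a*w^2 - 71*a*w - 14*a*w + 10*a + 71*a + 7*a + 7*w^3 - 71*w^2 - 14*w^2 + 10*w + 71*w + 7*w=88*a + 7*w^3 + w^2*(7*a - 85) + w*(88 - 85*a)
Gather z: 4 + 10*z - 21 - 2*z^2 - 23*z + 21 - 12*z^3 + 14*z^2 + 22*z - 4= -12*z^3 + 12*z^2 + 9*z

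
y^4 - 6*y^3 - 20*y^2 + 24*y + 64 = (y - 8)*(y - 2)*(y + 2)^2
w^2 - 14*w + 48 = (w - 8)*(w - 6)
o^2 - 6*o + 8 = (o - 4)*(o - 2)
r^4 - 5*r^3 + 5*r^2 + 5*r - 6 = (r - 3)*(r - 2)*(r - 1)*(r + 1)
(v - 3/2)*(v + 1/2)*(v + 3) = v^3 + 2*v^2 - 15*v/4 - 9/4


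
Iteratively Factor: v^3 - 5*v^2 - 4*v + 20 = (v - 5)*(v^2 - 4) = (v - 5)*(v + 2)*(v - 2)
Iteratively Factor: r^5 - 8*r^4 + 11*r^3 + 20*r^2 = (r - 4)*(r^4 - 4*r^3 - 5*r^2) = r*(r - 4)*(r^3 - 4*r^2 - 5*r) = r^2*(r - 4)*(r^2 - 4*r - 5) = r^2*(r - 5)*(r - 4)*(r + 1)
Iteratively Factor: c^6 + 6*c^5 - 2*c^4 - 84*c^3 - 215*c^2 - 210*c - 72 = (c + 3)*(c^5 + 3*c^4 - 11*c^3 - 51*c^2 - 62*c - 24) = (c + 1)*(c + 3)*(c^4 + 2*c^3 - 13*c^2 - 38*c - 24) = (c + 1)^2*(c + 3)*(c^3 + c^2 - 14*c - 24) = (c + 1)^2*(c + 3)^2*(c^2 - 2*c - 8) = (c - 4)*(c + 1)^2*(c + 3)^2*(c + 2)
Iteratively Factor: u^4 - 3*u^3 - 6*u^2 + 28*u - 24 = (u - 2)*(u^3 - u^2 - 8*u + 12) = (u - 2)*(u + 3)*(u^2 - 4*u + 4) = (u - 2)^2*(u + 3)*(u - 2)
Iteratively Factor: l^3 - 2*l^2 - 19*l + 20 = (l - 5)*(l^2 + 3*l - 4) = (l - 5)*(l + 4)*(l - 1)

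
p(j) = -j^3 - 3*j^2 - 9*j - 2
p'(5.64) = -138.27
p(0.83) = -12.11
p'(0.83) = -16.05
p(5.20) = -270.53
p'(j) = -3*j^2 - 6*j - 9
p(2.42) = -55.52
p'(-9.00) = -198.00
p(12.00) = -2270.00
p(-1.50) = 8.12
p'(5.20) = -121.32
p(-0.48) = 1.74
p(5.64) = -327.59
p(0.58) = -8.42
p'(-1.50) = -6.75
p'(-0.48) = -6.81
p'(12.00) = -513.00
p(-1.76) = 10.00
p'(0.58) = -13.49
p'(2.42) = -41.09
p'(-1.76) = -7.73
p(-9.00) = 565.00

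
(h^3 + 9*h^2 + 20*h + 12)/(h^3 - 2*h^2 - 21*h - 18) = (h^2 + 8*h + 12)/(h^2 - 3*h - 18)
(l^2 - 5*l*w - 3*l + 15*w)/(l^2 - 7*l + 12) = (l - 5*w)/(l - 4)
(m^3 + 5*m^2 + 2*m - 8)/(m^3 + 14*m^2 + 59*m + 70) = (m^2 + 3*m - 4)/(m^2 + 12*m + 35)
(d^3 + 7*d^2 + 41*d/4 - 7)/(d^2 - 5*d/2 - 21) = (d^2 + 7*d/2 - 2)/(d - 6)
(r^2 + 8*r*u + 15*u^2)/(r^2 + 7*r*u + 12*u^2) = (r + 5*u)/(r + 4*u)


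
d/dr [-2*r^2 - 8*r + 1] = -4*r - 8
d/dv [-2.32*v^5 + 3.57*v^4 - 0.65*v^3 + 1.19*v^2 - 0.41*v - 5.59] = -11.6*v^4 + 14.28*v^3 - 1.95*v^2 + 2.38*v - 0.41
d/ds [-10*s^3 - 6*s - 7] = -30*s^2 - 6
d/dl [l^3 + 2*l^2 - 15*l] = 3*l^2 + 4*l - 15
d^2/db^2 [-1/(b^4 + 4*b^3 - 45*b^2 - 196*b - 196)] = 2*(3*(2*b^2 + 4*b - 15)*(-b^4 - 4*b^3 + 45*b^2 + 196*b + 196) + 4*(2*b^3 + 6*b^2 - 45*b - 98)^2)/(-b^4 - 4*b^3 + 45*b^2 + 196*b + 196)^3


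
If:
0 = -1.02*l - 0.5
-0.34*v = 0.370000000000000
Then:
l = -0.49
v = -1.09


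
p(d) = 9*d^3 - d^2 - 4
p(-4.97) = -1133.57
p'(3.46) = 316.31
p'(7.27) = 1412.49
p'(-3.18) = 279.39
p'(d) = 27*d^2 - 2*d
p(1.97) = 60.93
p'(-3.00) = 249.00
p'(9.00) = 2169.00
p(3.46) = 356.82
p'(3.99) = 421.86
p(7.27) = 3401.31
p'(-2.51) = 175.12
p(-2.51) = -152.62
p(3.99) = 551.77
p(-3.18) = -303.53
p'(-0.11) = 0.55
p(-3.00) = -256.00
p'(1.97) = 100.84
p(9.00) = 6476.00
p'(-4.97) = 676.86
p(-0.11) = -4.02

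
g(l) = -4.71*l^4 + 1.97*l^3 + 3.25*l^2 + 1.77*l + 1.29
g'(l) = -18.84*l^3 + 5.91*l^2 + 6.5*l + 1.77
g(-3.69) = -933.19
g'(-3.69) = 1004.84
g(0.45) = 2.73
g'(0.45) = 4.17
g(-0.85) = -1.53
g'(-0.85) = 12.09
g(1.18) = 2.01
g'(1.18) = -13.29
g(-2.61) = -234.78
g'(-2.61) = 360.03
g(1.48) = -5.18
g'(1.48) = -36.74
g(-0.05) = 1.21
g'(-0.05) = 1.46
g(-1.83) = -55.96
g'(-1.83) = 125.13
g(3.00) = -292.47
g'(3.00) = -434.22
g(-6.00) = -6422.01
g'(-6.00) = 4244.97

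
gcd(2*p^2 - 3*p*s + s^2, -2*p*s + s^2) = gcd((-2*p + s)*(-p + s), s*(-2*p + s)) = 2*p - s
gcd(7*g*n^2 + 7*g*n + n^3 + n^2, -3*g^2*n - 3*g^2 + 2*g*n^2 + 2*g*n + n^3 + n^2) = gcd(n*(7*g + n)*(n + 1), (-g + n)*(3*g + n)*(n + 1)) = n + 1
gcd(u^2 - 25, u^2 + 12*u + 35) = u + 5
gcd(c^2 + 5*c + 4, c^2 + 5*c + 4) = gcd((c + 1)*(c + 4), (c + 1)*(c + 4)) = c^2 + 5*c + 4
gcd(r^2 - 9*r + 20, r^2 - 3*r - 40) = 1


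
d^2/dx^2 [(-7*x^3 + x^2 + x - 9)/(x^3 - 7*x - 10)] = 2*(x^6 - 144*x^5 - 453*x^4 - 266*x^3 - 1221*x^2 - 2370*x - 411)/(x^9 - 21*x^7 - 30*x^6 + 147*x^5 + 420*x^4 - 43*x^3 - 1470*x^2 - 2100*x - 1000)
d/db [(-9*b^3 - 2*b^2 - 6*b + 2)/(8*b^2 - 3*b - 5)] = 3*(-24*b^4 + 18*b^3 + 63*b^2 - 4*b + 12)/(64*b^4 - 48*b^3 - 71*b^2 + 30*b + 25)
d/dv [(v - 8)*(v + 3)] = 2*v - 5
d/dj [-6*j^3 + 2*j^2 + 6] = 2*j*(2 - 9*j)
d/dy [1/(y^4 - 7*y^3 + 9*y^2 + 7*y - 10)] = (-4*y^3 + 21*y^2 - 18*y - 7)/(y^4 - 7*y^3 + 9*y^2 + 7*y - 10)^2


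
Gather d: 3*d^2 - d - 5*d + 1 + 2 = 3*d^2 - 6*d + 3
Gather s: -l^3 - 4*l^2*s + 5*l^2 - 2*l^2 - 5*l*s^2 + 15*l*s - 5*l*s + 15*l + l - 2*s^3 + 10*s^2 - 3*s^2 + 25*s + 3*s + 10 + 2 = -l^3 + 3*l^2 + 16*l - 2*s^3 + s^2*(7 - 5*l) + s*(-4*l^2 + 10*l + 28) + 12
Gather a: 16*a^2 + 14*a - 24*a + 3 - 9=16*a^2 - 10*a - 6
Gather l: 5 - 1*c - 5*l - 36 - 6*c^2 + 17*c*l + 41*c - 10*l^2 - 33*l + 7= -6*c^2 + 40*c - 10*l^2 + l*(17*c - 38) - 24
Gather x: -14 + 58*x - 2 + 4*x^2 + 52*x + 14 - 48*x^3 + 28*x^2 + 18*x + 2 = -48*x^3 + 32*x^2 + 128*x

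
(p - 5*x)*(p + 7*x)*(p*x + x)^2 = p^4*x^2 + 2*p^3*x^3 + 2*p^3*x^2 - 35*p^2*x^4 + 4*p^2*x^3 + p^2*x^2 - 70*p*x^4 + 2*p*x^3 - 35*x^4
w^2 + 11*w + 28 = (w + 4)*(w + 7)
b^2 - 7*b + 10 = (b - 5)*(b - 2)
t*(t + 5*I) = t^2 + 5*I*t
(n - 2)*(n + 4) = n^2 + 2*n - 8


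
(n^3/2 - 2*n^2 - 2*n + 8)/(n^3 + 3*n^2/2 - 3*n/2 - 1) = (n^2 - 6*n + 8)/(2*n^2 - n - 1)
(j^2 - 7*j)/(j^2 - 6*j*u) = (j - 7)/(j - 6*u)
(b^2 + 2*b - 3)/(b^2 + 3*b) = (b - 1)/b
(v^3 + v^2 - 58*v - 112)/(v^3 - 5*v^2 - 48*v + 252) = (v^2 - 6*v - 16)/(v^2 - 12*v + 36)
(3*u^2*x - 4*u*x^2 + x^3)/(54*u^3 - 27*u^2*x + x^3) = x*(-u + x)/(-18*u^2 + 3*u*x + x^2)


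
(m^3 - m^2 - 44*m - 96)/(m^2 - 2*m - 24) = (m^2 - 5*m - 24)/(m - 6)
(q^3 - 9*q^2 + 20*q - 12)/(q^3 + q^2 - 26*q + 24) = (q^2 - 8*q + 12)/(q^2 + 2*q - 24)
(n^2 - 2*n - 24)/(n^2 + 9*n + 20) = (n - 6)/(n + 5)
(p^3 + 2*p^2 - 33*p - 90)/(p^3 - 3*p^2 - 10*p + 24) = (p^2 - p - 30)/(p^2 - 6*p + 8)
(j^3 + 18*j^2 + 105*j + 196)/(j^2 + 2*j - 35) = (j^2 + 11*j + 28)/(j - 5)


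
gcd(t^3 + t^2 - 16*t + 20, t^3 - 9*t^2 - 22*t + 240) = t + 5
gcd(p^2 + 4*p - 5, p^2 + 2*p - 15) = p + 5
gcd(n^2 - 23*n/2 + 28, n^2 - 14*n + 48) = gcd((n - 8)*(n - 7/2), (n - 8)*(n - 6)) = n - 8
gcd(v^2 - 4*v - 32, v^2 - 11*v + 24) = v - 8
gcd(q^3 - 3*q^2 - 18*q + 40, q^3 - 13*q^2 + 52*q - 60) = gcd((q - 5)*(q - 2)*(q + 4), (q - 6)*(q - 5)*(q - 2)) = q^2 - 7*q + 10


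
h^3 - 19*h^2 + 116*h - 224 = (h - 8)*(h - 7)*(h - 4)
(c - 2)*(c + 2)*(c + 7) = c^3 + 7*c^2 - 4*c - 28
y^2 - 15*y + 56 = (y - 8)*(y - 7)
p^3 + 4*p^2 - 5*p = p*(p - 1)*(p + 5)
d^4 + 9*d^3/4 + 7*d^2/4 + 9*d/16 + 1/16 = (d + 1/4)*(d + 1/2)^2*(d + 1)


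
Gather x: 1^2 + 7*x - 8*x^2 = -8*x^2 + 7*x + 1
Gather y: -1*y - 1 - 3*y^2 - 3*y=-3*y^2 - 4*y - 1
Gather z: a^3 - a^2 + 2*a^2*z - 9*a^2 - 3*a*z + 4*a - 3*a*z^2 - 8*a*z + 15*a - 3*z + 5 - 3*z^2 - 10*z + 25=a^3 - 10*a^2 + 19*a + z^2*(-3*a - 3) + z*(2*a^2 - 11*a - 13) + 30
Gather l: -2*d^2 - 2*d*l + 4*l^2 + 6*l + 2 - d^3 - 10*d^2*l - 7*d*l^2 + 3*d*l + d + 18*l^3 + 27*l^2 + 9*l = -d^3 - 2*d^2 + d + 18*l^3 + l^2*(31 - 7*d) + l*(-10*d^2 + d + 15) + 2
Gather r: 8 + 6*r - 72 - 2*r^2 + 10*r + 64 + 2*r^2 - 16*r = 0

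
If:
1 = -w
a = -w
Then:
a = 1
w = -1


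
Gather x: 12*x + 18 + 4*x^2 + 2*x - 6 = 4*x^2 + 14*x + 12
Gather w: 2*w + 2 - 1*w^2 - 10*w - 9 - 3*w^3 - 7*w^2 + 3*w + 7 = -3*w^3 - 8*w^2 - 5*w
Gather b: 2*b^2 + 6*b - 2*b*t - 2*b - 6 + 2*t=2*b^2 + b*(4 - 2*t) + 2*t - 6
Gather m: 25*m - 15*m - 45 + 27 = 10*m - 18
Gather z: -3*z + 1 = 1 - 3*z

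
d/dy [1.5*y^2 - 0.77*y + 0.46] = 3.0*y - 0.77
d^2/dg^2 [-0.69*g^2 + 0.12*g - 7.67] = -1.38000000000000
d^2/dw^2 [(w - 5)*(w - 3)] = 2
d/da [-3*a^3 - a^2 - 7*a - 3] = -9*a^2 - 2*a - 7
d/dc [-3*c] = -3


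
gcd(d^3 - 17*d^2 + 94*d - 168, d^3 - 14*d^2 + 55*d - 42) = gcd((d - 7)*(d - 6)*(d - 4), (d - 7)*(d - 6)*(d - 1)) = d^2 - 13*d + 42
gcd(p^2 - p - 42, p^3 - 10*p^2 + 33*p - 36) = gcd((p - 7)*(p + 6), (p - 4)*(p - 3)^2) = 1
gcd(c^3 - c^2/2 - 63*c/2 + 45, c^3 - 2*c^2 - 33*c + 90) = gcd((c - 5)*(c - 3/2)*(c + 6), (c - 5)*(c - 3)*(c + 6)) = c^2 + c - 30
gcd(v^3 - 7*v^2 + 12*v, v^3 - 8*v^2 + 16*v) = v^2 - 4*v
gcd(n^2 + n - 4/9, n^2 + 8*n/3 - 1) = n - 1/3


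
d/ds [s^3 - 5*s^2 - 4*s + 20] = 3*s^2 - 10*s - 4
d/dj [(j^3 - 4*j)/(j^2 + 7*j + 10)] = (j^2 + 10*j - 10)/(j^2 + 10*j + 25)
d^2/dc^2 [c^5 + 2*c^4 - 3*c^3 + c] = 2*c*(10*c^2 + 12*c - 9)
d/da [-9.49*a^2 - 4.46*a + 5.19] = -18.98*a - 4.46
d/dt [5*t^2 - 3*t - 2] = 10*t - 3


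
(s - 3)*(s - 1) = s^2 - 4*s + 3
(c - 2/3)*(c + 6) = c^2 + 16*c/3 - 4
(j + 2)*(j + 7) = j^2 + 9*j + 14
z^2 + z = z*(z + 1)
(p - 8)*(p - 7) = p^2 - 15*p + 56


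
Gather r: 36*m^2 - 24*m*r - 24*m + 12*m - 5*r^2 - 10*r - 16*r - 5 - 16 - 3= 36*m^2 - 12*m - 5*r^2 + r*(-24*m - 26) - 24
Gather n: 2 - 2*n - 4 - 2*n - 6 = -4*n - 8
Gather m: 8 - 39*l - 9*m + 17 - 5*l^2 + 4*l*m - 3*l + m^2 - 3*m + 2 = -5*l^2 - 42*l + m^2 + m*(4*l - 12) + 27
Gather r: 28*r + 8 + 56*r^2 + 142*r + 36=56*r^2 + 170*r + 44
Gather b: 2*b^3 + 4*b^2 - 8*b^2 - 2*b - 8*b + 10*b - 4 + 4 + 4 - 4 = 2*b^3 - 4*b^2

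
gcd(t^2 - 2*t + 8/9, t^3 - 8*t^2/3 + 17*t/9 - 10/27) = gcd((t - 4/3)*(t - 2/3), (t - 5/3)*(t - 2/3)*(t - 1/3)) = t - 2/3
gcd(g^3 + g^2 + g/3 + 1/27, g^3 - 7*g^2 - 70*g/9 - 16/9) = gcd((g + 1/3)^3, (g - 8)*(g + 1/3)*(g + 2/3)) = g + 1/3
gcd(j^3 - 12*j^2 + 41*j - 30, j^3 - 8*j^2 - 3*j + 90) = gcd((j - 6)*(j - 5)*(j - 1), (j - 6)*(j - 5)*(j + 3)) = j^2 - 11*j + 30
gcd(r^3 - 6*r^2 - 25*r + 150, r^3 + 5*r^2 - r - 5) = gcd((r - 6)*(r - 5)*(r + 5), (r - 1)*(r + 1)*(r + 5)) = r + 5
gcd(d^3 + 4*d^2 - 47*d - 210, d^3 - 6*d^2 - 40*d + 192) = d + 6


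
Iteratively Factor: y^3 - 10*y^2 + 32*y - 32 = (y - 4)*(y^2 - 6*y + 8) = (y - 4)*(y - 2)*(y - 4)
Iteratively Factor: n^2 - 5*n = (n)*(n - 5)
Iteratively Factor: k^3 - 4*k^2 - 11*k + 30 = (k - 2)*(k^2 - 2*k - 15) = (k - 2)*(k + 3)*(k - 5)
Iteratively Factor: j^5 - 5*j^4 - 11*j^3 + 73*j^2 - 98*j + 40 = (j - 5)*(j^4 - 11*j^2 + 18*j - 8) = (j - 5)*(j + 4)*(j^3 - 4*j^2 + 5*j - 2) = (j - 5)*(j - 2)*(j + 4)*(j^2 - 2*j + 1) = (j - 5)*(j - 2)*(j - 1)*(j + 4)*(j - 1)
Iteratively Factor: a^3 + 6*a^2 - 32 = (a - 2)*(a^2 + 8*a + 16) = (a - 2)*(a + 4)*(a + 4)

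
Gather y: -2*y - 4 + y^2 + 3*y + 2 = y^2 + y - 2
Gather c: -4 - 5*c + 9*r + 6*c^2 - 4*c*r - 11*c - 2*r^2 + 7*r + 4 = 6*c^2 + c*(-4*r - 16) - 2*r^2 + 16*r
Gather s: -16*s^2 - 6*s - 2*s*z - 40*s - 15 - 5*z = -16*s^2 + s*(-2*z - 46) - 5*z - 15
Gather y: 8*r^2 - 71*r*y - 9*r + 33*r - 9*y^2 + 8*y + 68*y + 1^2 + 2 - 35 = 8*r^2 + 24*r - 9*y^2 + y*(76 - 71*r) - 32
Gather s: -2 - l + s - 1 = -l + s - 3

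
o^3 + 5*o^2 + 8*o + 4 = (o + 1)*(o + 2)^2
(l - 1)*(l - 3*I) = l^2 - l - 3*I*l + 3*I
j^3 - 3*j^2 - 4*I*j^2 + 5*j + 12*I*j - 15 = (j - 3)*(j - 5*I)*(j + I)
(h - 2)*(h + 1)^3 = h^4 + h^3 - 3*h^2 - 5*h - 2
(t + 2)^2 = t^2 + 4*t + 4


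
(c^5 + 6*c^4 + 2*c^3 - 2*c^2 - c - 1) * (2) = 2*c^5 + 12*c^4 + 4*c^3 - 4*c^2 - 2*c - 2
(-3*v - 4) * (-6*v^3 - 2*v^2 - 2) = 18*v^4 + 30*v^3 + 8*v^2 + 6*v + 8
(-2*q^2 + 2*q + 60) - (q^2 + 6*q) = -3*q^2 - 4*q + 60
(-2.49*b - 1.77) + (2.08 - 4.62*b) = 0.31 - 7.11*b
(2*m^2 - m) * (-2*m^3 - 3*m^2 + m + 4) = -4*m^5 - 4*m^4 + 5*m^3 + 7*m^2 - 4*m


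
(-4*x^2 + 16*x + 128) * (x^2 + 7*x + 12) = -4*x^4 - 12*x^3 + 192*x^2 + 1088*x + 1536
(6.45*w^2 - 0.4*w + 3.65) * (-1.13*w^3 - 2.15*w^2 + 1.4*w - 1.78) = -7.2885*w^5 - 13.4155*w^4 + 5.7655*w^3 - 19.8885*w^2 + 5.822*w - 6.497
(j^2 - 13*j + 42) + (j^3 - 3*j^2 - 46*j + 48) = j^3 - 2*j^2 - 59*j + 90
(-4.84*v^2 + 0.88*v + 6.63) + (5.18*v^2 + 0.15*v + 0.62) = 0.34*v^2 + 1.03*v + 7.25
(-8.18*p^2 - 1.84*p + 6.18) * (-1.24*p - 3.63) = 10.1432*p^3 + 31.975*p^2 - 0.984*p - 22.4334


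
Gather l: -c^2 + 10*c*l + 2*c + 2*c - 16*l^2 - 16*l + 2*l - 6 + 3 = -c^2 + 4*c - 16*l^2 + l*(10*c - 14) - 3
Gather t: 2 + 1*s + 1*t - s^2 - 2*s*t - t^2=-s^2 + s - t^2 + t*(1 - 2*s) + 2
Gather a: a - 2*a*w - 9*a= a*(-2*w - 8)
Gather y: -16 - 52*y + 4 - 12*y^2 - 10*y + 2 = -12*y^2 - 62*y - 10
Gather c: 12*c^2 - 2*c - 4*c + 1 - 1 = 12*c^2 - 6*c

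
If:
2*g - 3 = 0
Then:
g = 3/2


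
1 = 1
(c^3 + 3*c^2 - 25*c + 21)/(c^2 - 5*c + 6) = (c^2 + 6*c - 7)/(c - 2)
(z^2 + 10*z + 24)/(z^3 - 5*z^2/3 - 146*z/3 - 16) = 3*(z + 4)/(3*z^2 - 23*z - 8)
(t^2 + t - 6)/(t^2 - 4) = (t + 3)/(t + 2)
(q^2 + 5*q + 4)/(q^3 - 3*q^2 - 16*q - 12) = (q + 4)/(q^2 - 4*q - 12)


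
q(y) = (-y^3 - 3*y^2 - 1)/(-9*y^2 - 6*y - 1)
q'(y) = (18*y + 6)*(-y^3 - 3*y^2 - 1)/(-9*y^2 - 6*y - 1)^2 + (-3*y^2 - 6*y)/(-9*y^2 - 6*y - 1)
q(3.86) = 0.65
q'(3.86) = 0.12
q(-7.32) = -0.52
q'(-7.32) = 0.12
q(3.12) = 0.56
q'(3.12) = 0.12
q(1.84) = 0.41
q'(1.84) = 0.12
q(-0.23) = 11.93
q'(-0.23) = -243.62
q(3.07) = 0.56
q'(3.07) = 0.12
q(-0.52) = 5.33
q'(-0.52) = 49.71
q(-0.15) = 3.52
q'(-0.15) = -41.13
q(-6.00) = -0.37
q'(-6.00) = 0.12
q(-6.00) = -0.37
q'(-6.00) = 0.12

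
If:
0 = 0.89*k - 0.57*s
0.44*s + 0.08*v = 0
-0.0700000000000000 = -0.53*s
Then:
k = 0.08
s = 0.13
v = -0.73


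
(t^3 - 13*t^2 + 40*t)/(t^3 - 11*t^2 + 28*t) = (t^2 - 13*t + 40)/(t^2 - 11*t + 28)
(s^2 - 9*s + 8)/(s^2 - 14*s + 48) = (s - 1)/(s - 6)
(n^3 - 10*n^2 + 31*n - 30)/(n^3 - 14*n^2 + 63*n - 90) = (n - 2)/(n - 6)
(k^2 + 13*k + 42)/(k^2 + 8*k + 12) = (k + 7)/(k + 2)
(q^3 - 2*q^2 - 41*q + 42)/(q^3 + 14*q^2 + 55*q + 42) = (q^2 - 8*q + 7)/(q^2 + 8*q + 7)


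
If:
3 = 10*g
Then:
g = 3/10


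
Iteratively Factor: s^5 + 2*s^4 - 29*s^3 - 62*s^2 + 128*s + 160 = (s + 1)*(s^4 + s^3 - 30*s^2 - 32*s + 160) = (s - 5)*(s + 1)*(s^3 + 6*s^2 - 32) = (s - 5)*(s - 2)*(s + 1)*(s^2 + 8*s + 16) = (s - 5)*(s - 2)*(s + 1)*(s + 4)*(s + 4)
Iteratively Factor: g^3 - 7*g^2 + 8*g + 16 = (g - 4)*(g^2 - 3*g - 4) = (g - 4)*(g + 1)*(g - 4)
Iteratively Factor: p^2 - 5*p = (p - 5)*(p)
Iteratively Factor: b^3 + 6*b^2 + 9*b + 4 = (b + 1)*(b^2 + 5*b + 4) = (b + 1)^2*(b + 4)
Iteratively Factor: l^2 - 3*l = (l)*(l - 3)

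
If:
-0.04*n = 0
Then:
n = 0.00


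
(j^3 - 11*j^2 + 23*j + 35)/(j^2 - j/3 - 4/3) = 3*(j^2 - 12*j + 35)/(3*j - 4)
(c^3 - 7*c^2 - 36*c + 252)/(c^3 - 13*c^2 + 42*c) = (c + 6)/c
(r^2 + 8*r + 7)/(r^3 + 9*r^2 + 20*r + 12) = (r + 7)/(r^2 + 8*r + 12)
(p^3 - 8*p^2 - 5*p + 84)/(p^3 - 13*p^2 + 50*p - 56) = (p + 3)/(p - 2)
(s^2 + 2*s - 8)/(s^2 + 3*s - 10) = (s + 4)/(s + 5)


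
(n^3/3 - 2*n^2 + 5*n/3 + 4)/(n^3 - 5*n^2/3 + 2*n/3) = (n^3 - 6*n^2 + 5*n + 12)/(n*(3*n^2 - 5*n + 2))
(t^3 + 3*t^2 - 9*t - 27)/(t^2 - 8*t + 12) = (t^3 + 3*t^2 - 9*t - 27)/(t^2 - 8*t + 12)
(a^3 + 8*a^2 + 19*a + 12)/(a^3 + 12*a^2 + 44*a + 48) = (a^2 + 4*a + 3)/(a^2 + 8*a + 12)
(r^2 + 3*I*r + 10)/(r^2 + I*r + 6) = (r + 5*I)/(r + 3*I)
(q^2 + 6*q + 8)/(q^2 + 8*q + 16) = (q + 2)/(q + 4)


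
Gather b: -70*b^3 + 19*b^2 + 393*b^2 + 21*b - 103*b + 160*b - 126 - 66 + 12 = -70*b^3 + 412*b^2 + 78*b - 180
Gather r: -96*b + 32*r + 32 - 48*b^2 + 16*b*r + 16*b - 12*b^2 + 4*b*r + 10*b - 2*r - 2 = -60*b^2 - 70*b + r*(20*b + 30) + 30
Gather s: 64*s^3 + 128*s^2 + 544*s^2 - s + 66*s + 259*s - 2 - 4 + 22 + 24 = 64*s^3 + 672*s^2 + 324*s + 40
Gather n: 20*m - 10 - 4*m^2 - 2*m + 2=-4*m^2 + 18*m - 8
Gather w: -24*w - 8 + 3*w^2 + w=3*w^2 - 23*w - 8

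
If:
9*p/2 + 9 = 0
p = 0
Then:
No Solution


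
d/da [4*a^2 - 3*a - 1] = 8*a - 3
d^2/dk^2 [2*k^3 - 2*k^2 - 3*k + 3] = 12*k - 4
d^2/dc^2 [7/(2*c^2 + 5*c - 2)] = 14*(-4*c^2 - 10*c + (4*c + 5)^2 + 4)/(2*c^2 + 5*c - 2)^3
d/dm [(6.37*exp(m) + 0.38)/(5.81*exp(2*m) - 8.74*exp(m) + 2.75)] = (-37.0097*exp(2*m) - 4.4156*exp(m) + 20.8387)*exp(m)/(33.7561*exp(4*m) - 101.5588*exp(3*m) + 108.3426*exp(2*m) - 48.07*exp(m) + 7.5625)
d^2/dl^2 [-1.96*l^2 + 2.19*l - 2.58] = -3.92000000000000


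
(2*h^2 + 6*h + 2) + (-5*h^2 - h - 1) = -3*h^2 + 5*h + 1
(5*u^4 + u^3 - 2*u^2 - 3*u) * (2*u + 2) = 10*u^5 + 12*u^4 - 2*u^3 - 10*u^2 - 6*u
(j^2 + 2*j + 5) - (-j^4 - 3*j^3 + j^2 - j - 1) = j^4 + 3*j^3 + 3*j + 6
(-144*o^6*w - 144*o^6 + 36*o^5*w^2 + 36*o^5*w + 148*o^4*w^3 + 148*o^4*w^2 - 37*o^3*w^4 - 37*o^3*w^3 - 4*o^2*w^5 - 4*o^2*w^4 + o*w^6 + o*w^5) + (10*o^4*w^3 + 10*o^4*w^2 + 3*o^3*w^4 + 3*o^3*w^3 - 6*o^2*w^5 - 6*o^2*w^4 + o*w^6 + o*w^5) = -144*o^6*w - 144*o^6 + 36*o^5*w^2 + 36*o^5*w + 158*o^4*w^3 + 158*o^4*w^2 - 34*o^3*w^4 - 34*o^3*w^3 - 10*o^2*w^5 - 10*o^2*w^4 + 2*o*w^6 + 2*o*w^5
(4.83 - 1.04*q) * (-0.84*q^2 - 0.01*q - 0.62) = 0.8736*q^3 - 4.0468*q^2 + 0.5965*q - 2.9946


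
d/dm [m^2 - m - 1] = 2*m - 1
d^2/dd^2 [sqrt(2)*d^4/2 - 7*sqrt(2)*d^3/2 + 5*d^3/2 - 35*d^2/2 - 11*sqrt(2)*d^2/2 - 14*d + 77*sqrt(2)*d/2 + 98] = 6*sqrt(2)*d^2 - 21*sqrt(2)*d + 15*d - 35 - 11*sqrt(2)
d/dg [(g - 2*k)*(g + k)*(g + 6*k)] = 3*g^2 + 10*g*k - 8*k^2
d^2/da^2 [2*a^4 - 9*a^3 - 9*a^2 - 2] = 24*a^2 - 54*a - 18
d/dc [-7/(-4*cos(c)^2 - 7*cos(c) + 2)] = 7*(8*cos(c) + 7)*sin(c)/(4*cos(c)^2 + 7*cos(c) - 2)^2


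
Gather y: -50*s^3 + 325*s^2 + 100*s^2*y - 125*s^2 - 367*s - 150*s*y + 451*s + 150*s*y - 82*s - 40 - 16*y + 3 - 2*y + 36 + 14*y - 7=-50*s^3 + 200*s^2 + 2*s + y*(100*s^2 - 4) - 8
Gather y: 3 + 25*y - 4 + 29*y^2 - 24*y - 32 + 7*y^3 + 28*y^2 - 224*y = 7*y^3 + 57*y^2 - 223*y - 33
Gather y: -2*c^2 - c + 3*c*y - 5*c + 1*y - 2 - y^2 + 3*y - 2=-2*c^2 - 6*c - y^2 + y*(3*c + 4) - 4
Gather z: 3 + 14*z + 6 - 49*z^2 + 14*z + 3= -49*z^2 + 28*z + 12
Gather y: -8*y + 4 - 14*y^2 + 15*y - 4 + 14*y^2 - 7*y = 0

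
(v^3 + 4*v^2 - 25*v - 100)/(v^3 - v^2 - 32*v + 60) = (v^2 + 9*v + 20)/(v^2 + 4*v - 12)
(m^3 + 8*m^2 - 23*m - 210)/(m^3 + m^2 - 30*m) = (m + 7)/m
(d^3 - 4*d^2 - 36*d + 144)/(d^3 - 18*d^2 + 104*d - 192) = (d + 6)/(d - 8)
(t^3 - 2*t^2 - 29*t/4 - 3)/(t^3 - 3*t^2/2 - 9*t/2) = (t^2 - 7*t/2 - 2)/(t*(t - 3))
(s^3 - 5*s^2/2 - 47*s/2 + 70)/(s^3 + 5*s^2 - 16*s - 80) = (s - 7/2)/(s + 4)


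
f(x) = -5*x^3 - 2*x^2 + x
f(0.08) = 0.06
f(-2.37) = 52.96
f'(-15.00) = -3314.00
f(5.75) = -1010.92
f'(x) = -15*x^2 - 4*x + 1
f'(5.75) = -517.94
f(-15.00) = 16410.00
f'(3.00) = -146.00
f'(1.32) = -30.42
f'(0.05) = 0.76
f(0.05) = 0.04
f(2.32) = -70.88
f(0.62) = -1.34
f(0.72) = -2.18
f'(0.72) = -9.66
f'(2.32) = -89.02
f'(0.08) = 0.58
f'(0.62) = -7.25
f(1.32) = -13.66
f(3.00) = -150.00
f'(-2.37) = -73.77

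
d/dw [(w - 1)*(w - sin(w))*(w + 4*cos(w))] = (1 - w)*(w - sin(w))*(4*sin(w) - 1) + (1 - w)*(w + 4*cos(w))*(cos(w) - 1) + (w - sin(w))*(w + 4*cos(w))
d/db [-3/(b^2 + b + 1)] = 3*(2*b + 1)/(b^2 + b + 1)^2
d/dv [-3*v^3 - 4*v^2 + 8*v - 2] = -9*v^2 - 8*v + 8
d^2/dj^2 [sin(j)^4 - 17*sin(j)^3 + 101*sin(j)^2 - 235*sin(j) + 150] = -16*sin(j)^4 + 153*sin(j)^3 - 392*sin(j)^2 + 133*sin(j) + 202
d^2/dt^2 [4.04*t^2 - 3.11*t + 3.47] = 8.08000000000000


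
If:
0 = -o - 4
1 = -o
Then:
No Solution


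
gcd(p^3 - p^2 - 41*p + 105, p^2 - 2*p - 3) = p - 3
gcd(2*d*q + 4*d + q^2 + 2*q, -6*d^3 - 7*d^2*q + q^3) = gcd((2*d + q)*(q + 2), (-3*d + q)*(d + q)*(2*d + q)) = 2*d + q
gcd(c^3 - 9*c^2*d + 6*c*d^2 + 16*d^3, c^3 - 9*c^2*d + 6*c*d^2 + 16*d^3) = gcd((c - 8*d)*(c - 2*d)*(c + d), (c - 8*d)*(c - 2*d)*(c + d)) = c^3 - 9*c^2*d + 6*c*d^2 + 16*d^3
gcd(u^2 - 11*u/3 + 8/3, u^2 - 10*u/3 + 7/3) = u - 1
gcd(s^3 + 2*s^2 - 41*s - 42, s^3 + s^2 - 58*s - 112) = s + 7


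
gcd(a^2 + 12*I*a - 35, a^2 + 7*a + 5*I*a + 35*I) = a + 5*I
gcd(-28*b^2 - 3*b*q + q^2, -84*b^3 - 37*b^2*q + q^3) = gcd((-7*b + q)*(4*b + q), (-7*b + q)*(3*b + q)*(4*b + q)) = -28*b^2 - 3*b*q + q^2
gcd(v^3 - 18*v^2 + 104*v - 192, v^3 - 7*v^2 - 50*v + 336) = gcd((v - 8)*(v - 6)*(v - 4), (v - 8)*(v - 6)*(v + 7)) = v^2 - 14*v + 48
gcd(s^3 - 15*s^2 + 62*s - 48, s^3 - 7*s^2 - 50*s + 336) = s^2 - 14*s + 48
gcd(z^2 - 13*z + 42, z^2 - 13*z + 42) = z^2 - 13*z + 42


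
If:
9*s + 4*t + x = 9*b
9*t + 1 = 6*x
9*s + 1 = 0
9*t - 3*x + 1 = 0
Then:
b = -13/81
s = -1/9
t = -1/9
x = 0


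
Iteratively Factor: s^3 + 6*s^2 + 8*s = (s + 4)*(s^2 + 2*s) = s*(s + 4)*(s + 2)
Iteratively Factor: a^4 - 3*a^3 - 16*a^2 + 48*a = (a - 4)*(a^3 + a^2 - 12*a) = (a - 4)*(a - 3)*(a^2 + 4*a) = a*(a - 4)*(a - 3)*(a + 4)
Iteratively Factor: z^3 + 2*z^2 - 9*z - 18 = (z + 2)*(z^2 - 9) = (z - 3)*(z + 2)*(z + 3)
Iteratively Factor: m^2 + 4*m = (m)*(m + 4)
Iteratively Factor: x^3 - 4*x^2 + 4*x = (x - 2)*(x^2 - 2*x) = x*(x - 2)*(x - 2)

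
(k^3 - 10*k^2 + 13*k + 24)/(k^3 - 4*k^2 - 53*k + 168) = (k + 1)/(k + 7)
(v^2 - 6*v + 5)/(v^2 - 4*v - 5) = (v - 1)/(v + 1)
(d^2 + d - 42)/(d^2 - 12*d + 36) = (d + 7)/(d - 6)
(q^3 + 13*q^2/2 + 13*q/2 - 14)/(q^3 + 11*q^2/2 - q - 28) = (q - 1)/(q - 2)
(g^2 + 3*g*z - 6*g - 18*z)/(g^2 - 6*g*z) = (g^2 + 3*g*z - 6*g - 18*z)/(g*(g - 6*z))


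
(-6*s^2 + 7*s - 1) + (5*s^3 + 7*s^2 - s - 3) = 5*s^3 + s^2 + 6*s - 4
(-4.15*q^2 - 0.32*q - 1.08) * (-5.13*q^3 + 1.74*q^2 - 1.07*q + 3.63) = 21.2895*q^5 - 5.5794*q^4 + 9.4241*q^3 - 16.6013*q^2 - 0.00599999999999978*q - 3.9204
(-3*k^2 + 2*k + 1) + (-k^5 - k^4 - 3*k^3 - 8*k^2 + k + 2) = -k^5 - k^4 - 3*k^3 - 11*k^2 + 3*k + 3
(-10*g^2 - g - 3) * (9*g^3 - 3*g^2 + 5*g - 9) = -90*g^5 + 21*g^4 - 74*g^3 + 94*g^2 - 6*g + 27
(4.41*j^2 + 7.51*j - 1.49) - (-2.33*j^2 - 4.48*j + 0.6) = 6.74*j^2 + 11.99*j - 2.09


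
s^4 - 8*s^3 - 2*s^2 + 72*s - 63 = (s - 7)*(s - 3)*(s - 1)*(s + 3)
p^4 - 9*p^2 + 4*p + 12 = (p - 2)^2*(p + 1)*(p + 3)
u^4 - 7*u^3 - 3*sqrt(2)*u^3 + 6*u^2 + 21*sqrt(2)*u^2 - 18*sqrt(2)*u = u*(u - 6)*(u - 1)*(u - 3*sqrt(2))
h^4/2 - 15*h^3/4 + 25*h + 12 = (h/2 + 1/4)*(h - 6)*(h - 4)*(h + 2)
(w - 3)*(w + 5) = w^2 + 2*w - 15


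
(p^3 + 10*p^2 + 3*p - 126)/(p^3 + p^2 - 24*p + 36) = (p + 7)/(p - 2)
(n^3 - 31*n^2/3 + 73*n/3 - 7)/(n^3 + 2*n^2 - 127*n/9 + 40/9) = 3*(n^2 - 10*n + 21)/(3*n^2 + 7*n - 40)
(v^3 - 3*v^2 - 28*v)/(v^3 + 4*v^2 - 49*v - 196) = v/(v + 7)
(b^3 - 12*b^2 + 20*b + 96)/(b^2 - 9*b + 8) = (b^2 - 4*b - 12)/(b - 1)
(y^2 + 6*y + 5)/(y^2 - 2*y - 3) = (y + 5)/(y - 3)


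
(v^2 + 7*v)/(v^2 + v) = (v + 7)/(v + 1)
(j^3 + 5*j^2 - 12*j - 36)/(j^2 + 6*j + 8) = (j^2 + 3*j - 18)/(j + 4)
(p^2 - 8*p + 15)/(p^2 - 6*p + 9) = (p - 5)/(p - 3)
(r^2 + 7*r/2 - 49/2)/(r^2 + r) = (2*r^2 + 7*r - 49)/(2*r*(r + 1))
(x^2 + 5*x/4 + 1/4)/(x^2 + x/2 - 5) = (4*x^2 + 5*x + 1)/(2*(2*x^2 + x - 10))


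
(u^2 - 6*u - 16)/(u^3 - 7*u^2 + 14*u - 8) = (u^2 - 6*u - 16)/(u^3 - 7*u^2 + 14*u - 8)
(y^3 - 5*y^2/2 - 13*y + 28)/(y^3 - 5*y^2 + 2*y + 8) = (y + 7/2)/(y + 1)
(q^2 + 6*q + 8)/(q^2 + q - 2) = (q + 4)/(q - 1)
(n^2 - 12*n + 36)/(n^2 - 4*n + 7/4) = 4*(n^2 - 12*n + 36)/(4*n^2 - 16*n + 7)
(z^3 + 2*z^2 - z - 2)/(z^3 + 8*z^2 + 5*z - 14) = (z + 1)/(z + 7)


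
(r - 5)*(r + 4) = r^2 - r - 20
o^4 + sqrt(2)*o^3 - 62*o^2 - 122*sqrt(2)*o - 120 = (o - 6*sqrt(2))*(o + sqrt(2))^2*(o + 5*sqrt(2))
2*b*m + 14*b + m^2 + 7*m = (2*b + m)*(m + 7)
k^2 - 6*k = k*(k - 6)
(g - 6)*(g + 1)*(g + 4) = g^3 - g^2 - 26*g - 24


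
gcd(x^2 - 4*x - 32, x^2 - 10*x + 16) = x - 8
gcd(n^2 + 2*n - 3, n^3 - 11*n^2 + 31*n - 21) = n - 1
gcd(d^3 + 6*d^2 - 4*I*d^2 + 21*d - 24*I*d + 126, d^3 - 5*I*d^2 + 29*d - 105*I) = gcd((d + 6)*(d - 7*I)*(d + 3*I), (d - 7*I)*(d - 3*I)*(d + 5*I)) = d - 7*I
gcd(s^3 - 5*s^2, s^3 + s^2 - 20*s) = s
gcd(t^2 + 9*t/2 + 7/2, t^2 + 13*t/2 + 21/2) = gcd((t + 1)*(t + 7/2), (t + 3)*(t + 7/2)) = t + 7/2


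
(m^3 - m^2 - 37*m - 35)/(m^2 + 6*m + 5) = m - 7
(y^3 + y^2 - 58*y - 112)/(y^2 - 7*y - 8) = (y^2 + 9*y + 14)/(y + 1)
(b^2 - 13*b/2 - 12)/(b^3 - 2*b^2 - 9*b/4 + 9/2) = 2*(b - 8)/(2*b^2 - 7*b + 6)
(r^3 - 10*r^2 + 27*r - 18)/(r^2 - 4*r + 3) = r - 6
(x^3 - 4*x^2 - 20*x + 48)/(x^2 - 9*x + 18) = (x^2 + 2*x - 8)/(x - 3)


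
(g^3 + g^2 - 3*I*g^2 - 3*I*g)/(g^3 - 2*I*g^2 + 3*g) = (g + 1)/(g + I)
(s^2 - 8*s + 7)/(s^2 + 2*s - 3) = (s - 7)/(s + 3)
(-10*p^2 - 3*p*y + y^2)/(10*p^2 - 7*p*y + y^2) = (2*p + y)/(-2*p + y)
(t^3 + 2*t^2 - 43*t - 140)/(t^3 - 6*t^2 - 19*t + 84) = (t + 5)/(t - 3)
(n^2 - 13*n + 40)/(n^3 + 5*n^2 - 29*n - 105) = (n - 8)/(n^2 + 10*n + 21)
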